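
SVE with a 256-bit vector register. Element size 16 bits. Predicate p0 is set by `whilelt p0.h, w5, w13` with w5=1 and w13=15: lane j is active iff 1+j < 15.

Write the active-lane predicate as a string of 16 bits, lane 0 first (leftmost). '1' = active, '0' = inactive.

256-bit reg / 16-bit elem → 16 lanes
whilelt: lane j active iff 1+j < 15 → j < 14 → 14 active
bits (lane 0 leftmost): 1111111111111100

predicate = 1111111111111100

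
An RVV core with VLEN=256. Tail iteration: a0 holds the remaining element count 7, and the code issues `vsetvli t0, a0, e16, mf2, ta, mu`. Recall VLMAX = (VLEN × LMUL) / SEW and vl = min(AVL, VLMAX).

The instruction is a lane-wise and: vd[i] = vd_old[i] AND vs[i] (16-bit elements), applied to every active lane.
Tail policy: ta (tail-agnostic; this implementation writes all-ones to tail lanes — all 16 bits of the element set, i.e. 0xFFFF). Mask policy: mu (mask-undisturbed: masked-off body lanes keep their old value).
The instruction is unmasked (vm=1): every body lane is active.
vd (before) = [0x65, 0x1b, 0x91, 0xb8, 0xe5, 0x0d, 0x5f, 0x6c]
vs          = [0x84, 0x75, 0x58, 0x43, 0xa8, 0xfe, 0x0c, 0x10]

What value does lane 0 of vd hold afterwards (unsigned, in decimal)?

VLMAX = VLEN×LMUL/SEW = 256×1/2/16 = 8
vl = min(AVL, VLMAX) = min(7, 8) = 7
[0] and(0x65,0x84) = 0x04
[1] and(0x1b,0x75) = 0x11
[2] and(0x91,0x58) = 0x10
[3] and(0xb8,0x43) = 0x00
[4] and(0xe5,0xa8) = 0xa0
[5] and(0x0d,0xfe) = 0x0c
[6] and(0x5f,0x0c) = 0x0c
[7] tail/ones = 0xffff

vd[0] = 4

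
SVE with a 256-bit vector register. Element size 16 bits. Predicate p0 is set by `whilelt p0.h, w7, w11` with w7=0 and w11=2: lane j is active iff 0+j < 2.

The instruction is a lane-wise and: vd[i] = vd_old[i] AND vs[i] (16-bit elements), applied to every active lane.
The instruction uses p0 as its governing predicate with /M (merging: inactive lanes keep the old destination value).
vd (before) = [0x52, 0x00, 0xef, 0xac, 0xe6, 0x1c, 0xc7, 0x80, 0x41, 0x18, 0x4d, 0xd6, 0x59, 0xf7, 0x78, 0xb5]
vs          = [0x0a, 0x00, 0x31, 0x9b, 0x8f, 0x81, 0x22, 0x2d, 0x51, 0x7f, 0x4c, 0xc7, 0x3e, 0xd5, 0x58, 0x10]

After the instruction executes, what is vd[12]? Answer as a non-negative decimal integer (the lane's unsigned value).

vd[12] = 89

256-bit reg / 16-bit elem → 16 lanes
whilelt: lane j active iff 0+j < 2 → j < 2 → 2 active
[0] and(0x52,0x0a) = 0x02
[1] and(0x00,0x00) = 0x00
[2] tail/keep = 0xef
[3] tail/keep = 0xac
[4] tail/keep = 0xe6
[5] tail/keep = 0x1c
[6] tail/keep = 0xc7
[7] tail/keep = 0x80
[8] tail/keep = 0x41
[9] tail/keep = 0x18
[10] tail/keep = 0x4d
[11] tail/keep = 0xd6
[12] tail/keep = 0x59
[13] tail/keep = 0xf7
[14] tail/keep = 0x78
[15] tail/keep = 0xb5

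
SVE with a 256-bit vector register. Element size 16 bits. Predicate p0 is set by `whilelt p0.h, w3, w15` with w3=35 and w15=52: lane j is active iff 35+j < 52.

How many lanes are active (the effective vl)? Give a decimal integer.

register lanes = 256/16 = 16
active while 35+j < 52, i.e. j ∈ [0,17) capped at 16 ⇒ 16

vl = 16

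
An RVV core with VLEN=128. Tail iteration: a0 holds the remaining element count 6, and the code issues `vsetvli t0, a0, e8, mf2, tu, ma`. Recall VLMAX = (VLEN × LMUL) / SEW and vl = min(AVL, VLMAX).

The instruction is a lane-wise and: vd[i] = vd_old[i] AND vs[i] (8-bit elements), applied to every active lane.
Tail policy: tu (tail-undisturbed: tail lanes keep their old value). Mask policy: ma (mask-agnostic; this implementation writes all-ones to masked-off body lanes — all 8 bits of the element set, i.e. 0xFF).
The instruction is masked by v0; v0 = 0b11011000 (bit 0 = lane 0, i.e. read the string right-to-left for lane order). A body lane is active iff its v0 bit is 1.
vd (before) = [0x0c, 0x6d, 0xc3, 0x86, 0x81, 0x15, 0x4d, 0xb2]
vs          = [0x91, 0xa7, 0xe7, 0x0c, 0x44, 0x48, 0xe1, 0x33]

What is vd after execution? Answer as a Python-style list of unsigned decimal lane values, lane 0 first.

vd = [255, 255, 255, 4, 0, 255, 77, 178]

VLMAX = (128 × 1/2) / 8 = 8 lanes
vl = min(AVL, VLMAX) = min(6, 8) = 6
[0] mask-off/ones = 0xff
[1] mask-off/ones = 0xff
[2] mask-off/ones = 0xff
[3] and(0x86,0x0c) = 0x04
[4] and(0x81,0x44) = 0x00
[5] mask-off/ones = 0xff
[6] tail/keep = 0x4d
[7] tail/keep = 0xb2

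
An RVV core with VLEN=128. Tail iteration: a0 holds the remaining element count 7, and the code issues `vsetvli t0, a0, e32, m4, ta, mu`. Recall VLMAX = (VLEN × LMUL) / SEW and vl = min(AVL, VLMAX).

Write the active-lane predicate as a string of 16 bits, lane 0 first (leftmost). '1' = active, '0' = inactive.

VLMAX = (128 × 4) / 32 = 16 lanes
vl = min(AVL, VLMAX) = min(7, 16) = 7
bits (lane 0 leftmost): 1111111000000000

predicate = 1111111000000000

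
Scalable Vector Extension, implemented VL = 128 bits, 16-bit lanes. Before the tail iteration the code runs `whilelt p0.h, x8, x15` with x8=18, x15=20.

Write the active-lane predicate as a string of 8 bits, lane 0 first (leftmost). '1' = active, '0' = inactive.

predicate = 11000000

128-bit reg / 16-bit elem → 8 lanes
p0[j] = (18+j < 20); true for j=0..1 → 2 lanes set
bits (lane 0 leftmost): 11000000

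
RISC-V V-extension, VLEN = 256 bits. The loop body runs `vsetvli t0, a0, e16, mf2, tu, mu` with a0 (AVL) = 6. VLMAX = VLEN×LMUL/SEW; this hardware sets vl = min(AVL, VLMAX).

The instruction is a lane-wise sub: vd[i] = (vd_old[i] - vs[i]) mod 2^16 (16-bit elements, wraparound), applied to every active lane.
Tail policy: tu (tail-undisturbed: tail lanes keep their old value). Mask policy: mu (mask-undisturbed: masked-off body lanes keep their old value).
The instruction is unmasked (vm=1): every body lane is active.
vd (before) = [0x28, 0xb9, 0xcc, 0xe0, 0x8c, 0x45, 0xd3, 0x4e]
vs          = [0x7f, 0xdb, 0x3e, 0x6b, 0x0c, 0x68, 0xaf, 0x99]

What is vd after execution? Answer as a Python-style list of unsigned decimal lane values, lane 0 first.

VLMAX = (256 × 1/2) / 16 = 8 lanes
vl = min(AVL, VLMAX) = min(6, 8) = 6
[0] sub(0x28,0x7f) = 0xffa9
[1] sub(0xb9,0xdb) = 0xffde
[2] sub(0xcc,0x3e) = 0x8e
[3] sub(0xe0,0x6b) = 0x75
[4] sub(0x8c,0x0c) = 0x80
[5] sub(0x45,0x68) = 0xffdd
[6] tail/keep = 0xd3
[7] tail/keep = 0x4e

vd = [65449, 65502, 142, 117, 128, 65501, 211, 78]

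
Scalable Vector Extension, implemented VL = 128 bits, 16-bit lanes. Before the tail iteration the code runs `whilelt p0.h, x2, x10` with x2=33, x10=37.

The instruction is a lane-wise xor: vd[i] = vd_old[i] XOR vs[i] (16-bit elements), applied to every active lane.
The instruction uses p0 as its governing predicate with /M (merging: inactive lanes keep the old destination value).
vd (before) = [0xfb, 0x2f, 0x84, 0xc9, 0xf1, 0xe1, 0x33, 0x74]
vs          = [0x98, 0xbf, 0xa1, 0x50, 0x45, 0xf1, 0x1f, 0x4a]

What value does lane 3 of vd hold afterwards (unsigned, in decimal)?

register lanes = 128/16 = 8
active while 33+j < 37, i.e. j ∈ [0,4) capped at 8 ⇒ 4
lane  0: xor(0xfb,0x98) ⇒ 0x63
lane  1: xor(0x2f,0xbf) ⇒ 0x90
lane  2: xor(0x84,0xa1) ⇒ 0x25
lane  3: xor(0xc9,0x50) ⇒ 0x99
lane  4: tail/keep ⇒ 0xf1
lane  5: tail/keep ⇒ 0xe1
lane  6: tail/keep ⇒ 0x33
lane  7: tail/keep ⇒ 0x74

vd[3] = 153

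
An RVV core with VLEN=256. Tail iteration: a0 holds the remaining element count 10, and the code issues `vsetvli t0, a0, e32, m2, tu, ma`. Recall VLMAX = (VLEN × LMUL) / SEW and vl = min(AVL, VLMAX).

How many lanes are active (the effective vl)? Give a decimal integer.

VLMAX = VLEN×LMUL/SEW = 256×2/32 = 16
AVL=10 ≤ VLMAX=16, so vl = 10

vl = 10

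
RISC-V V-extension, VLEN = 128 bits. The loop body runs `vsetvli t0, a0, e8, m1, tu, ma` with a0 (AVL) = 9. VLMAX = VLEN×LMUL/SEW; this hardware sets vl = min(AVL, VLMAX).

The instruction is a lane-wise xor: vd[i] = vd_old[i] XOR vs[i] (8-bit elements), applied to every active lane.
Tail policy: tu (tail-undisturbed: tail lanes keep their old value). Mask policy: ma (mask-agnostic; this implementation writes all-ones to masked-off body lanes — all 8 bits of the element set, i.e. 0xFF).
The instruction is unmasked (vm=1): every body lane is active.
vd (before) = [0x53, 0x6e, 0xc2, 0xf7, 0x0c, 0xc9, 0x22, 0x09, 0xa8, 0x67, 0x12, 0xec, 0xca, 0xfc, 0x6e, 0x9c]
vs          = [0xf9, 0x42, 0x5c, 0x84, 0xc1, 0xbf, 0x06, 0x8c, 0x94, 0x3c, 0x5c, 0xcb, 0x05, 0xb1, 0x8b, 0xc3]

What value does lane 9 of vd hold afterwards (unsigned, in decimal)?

vd[9] = 103

lanes per group: 128·1/8 = 16
AVL=9 ≤ VLMAX=16, so vl = 9
  i=0: xor(0x53,0xf9) → 170
  i=1: xor(0x6e,0x42) → 44
  i=2: xor(0xc2,0x5c) → 158
  i=3: xor(0xf7,0x84) → 115
  i=4: xor(0x0c,0xc1) → 205
  i=5: xor(0xc9,0xbf) → 118
  i=6: xor(0x22,0x06) → 36
  i=7: xor(0x09,0x8c) → 133
  i=8: xor(0xa8,0x94) → 60
  i=9: tail/keep → 103
  i=10: tail/keep → 18
  i=11: tail/keep → 236
  i=12: tail/keep → 202
  i=13: tail/keep → 252
  i=14: tail/keep → 110
  i=15: tail/keep → 156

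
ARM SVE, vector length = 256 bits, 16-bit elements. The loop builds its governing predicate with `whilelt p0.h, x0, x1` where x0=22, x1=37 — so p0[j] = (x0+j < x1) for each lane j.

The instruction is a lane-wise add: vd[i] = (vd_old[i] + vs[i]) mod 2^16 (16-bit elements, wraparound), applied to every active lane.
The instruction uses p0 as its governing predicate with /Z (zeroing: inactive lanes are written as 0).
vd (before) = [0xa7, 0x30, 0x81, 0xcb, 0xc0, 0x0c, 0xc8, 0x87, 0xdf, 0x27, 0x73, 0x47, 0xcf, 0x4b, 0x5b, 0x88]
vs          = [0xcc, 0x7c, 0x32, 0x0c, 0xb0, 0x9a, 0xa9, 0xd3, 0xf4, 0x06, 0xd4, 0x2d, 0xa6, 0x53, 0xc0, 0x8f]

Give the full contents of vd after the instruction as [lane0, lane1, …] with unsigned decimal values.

register lanes = 256/16 = 16
active while 22+j < 37, i.e. j ∈ [0,15) capped at 16 ⇒ 15
vd[0] add(0xa7,0xcc) -> 0x173
vd[1] add(0x30,0x7c) -> 0xac
vd[2] add(0x81,0x32) -> 0xb3
vd[3] add(0xcb,0x0c) -> 0xd7
vd[4] add(0xc0,0xb0) -> 0x170
vd[5] add(0x0c,0x9a) -> 0xa6
vd[6] add(0xc8,0xa9) -> 0x171
vd[7] add(0x87,0xd3) -> 0x15a
vd[8] add(0xdf,0xf4) -> 0x1d3
vd[9] add(0x27,0x06) -> 0x2d
vd[10] add(0x73,0xd4) -> 0x147
vd[11] add(0x47,0x2d) -> 0x74
vd[12] add(0xcf,0xa6) -> 0x175
vd[13] add(0x4b,0x53) -> 0x9e
vd[14] add(0x5b,0xc0) -> 0x11b
vd[15] tail/zero -> 0x00

vd = [371, 172, 179, 215, 368, 166, 369, 346, 467, 45, 327, 116, 373, 158, 283, 0]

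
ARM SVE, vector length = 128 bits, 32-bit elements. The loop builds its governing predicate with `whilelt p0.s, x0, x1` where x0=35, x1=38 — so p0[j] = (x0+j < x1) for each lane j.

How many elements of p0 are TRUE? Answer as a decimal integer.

register lanes = 128/32 = 4
p0[j] = (35+j < 38); true for j=0..2 → 3 lanes set

vl = 3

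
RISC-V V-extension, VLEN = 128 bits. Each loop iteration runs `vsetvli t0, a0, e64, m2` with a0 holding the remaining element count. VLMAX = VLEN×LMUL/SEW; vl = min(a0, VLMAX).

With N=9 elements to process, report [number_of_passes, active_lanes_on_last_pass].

VLMAX = (128 × 2) / 64 = 4 lanes
iterations = ceil(9/4) = 3; final-pass vl = 1

[iterations, last_vl] = [3, 1]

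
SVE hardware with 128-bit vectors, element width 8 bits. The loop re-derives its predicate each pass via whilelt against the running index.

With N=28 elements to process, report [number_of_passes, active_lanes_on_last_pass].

[iterations, last_vl] = [2, 12]

lane count: 128 div 8 = 16
iterations = ceil(28/16) = 2; final-pass vl = 12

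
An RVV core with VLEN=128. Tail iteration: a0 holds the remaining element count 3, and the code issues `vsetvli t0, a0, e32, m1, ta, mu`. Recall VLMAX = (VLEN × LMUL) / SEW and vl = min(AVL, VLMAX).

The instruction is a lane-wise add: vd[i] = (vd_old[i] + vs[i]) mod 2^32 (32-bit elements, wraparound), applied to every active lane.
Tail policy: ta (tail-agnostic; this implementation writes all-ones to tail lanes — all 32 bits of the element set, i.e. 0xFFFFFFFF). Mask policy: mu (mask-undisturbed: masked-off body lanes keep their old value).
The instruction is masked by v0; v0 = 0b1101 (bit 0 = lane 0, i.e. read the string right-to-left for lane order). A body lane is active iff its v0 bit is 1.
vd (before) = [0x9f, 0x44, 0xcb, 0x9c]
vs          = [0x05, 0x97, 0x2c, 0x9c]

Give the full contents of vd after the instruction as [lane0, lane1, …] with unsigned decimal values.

vd = [164, 68, 247, 4294967295]

VLMAX = (128 × 1) / 32 = 4 lanes
AVL=3 ≤ VLMAX=4, so vl = 3
  i=0: add(0x9f,0x05) → 164
  i=1: mask-off/keep → 68
  i=2: add(0xcb,0x2c) → 247
  i=3: tail/ones → 4294967295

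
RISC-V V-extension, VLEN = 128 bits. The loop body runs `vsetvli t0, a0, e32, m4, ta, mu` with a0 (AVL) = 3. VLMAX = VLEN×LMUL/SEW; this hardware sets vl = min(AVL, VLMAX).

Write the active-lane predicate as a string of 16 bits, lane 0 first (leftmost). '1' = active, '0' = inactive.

predicate = 1110000000000000

lanes per group: 128·4/32 = 16
AVL=3 ≤ VLMAX=16, so vl = 3
bits (lane 0 leftmost): 1110000000000000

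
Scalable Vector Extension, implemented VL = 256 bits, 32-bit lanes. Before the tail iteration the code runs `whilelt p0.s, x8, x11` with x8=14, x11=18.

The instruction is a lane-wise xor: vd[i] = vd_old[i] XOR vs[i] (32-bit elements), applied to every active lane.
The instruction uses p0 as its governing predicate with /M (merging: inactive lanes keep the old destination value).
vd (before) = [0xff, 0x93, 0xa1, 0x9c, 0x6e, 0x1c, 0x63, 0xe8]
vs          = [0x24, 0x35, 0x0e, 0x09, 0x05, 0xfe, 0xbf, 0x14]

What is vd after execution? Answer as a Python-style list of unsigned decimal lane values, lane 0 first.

vd = [219, 166, 175, 149, 110, 28, 99, 232]

register lanes = 256/32 = 8
p0[j] = (14+j < 18); true for j=0..3 → 4 lanes set
  i=0: xor(0xff,0x24) → 219
  i=1: xor(0x93,0x35) → 166
  i=2: xor(0xa1,0x0e) → 175
  i=3: xor(0x9c,0x09) → 149
  i=4: tail/keep → 110
  i=5: tail/keep → 28
  i=6: tail/keep → 99
  i=7: tail/keep → 232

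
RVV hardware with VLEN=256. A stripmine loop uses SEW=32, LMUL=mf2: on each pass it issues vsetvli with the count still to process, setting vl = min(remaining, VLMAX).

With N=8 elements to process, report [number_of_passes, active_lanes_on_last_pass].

VLMAX = (256 × 1/2) / 32 = 4 lanes
8 elements at 4/iter → 2 passes, remainder 4 on the last

[iterations, last_vl] = [2, 4]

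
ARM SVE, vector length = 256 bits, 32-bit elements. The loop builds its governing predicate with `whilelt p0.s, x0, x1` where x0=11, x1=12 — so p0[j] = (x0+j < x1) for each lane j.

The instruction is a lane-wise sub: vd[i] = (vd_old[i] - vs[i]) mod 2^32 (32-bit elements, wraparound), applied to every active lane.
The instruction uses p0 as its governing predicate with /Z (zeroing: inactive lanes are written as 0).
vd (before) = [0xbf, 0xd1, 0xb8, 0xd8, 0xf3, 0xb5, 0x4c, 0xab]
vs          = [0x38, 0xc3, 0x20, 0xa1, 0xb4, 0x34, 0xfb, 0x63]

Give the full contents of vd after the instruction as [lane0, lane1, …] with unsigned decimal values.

256-bit reg / 32-bit elem → 8 lanes
active while 11+j < 12, i.e. j ∈ [0,1) capped at 8 ⇒ 1
  i=0: sub(0xbf,0x38) → 135
  i=1: tail/zero → 0
  i=2: tail/zero → 0
  i=3: tail/zero → 0
  i=4: tail/zero → 0
  i=5: tail/zero → 0
  i=6: tail/zero → 0
  i=7: tail/zero → 0

vd = [135, 0, 0, 0, 0, 0, 0, 0]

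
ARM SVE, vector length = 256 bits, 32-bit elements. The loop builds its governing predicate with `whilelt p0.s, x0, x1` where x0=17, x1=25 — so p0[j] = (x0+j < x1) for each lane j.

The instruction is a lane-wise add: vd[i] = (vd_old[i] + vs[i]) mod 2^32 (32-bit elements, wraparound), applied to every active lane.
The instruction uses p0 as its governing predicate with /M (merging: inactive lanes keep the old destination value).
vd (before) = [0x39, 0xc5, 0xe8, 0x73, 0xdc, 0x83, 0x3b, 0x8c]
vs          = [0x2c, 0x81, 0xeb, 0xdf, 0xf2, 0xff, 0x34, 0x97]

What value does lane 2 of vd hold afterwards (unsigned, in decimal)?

vd[2] = 467

register lanes = 256/32 = 8
whilelt: lane j active iff 17+j < 25 → j < 8 → 8 active
  i=0: add(0x39,0x2c) → 101
  i=1: add(0xc5,0x81) → 326
  i=2: add(0xe8,0xeb) → 467
  i=3: add(0x73,0xdf) → 338
  i=4: add(0xdc,0xf2) → 462
  i=5: add(0x83,0xff) → 386
  i=6: add(0x3b,0x34) → 111
  i=7: add(0x8c,0x97) → 291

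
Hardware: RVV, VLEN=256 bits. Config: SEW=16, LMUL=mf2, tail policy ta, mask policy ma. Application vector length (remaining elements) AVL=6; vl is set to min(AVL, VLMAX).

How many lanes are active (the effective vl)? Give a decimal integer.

VLMAX = (256 × 1/2) / 16 = 8 lanes
vl ← min(6, 8) = 6

vl = 6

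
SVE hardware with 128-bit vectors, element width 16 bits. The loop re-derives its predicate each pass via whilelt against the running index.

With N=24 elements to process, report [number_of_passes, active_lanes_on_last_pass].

[iterations, last_vl] = [3, 8]

lane count: 128 div 16 = 8
N=24: ⌈24/8⌉ = 3 iters; last vl = 24 − 2×8 = 8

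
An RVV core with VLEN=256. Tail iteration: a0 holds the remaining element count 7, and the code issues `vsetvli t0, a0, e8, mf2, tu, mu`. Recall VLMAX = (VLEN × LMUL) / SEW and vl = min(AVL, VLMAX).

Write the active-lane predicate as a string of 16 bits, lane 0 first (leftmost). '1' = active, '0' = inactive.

VLMAX = (256 × 1/2) / 8 = 16 lanes
vl = min(AVL, VLMAX) = min(7, 16) = 7
bits (lane 0 leftmost): 1111111000000000

predicate = 1111111000000000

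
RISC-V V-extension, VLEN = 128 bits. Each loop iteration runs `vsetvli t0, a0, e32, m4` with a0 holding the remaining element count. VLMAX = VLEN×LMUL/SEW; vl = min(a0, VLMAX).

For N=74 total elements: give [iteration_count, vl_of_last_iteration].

VLMAX = (128 × 4) / 32 = 16 lanes
N=74: ⌈74/16⌉ = 5 iters; last vl = 74 − 4×16 = 10

[iterations, last_vl] = [5, 10]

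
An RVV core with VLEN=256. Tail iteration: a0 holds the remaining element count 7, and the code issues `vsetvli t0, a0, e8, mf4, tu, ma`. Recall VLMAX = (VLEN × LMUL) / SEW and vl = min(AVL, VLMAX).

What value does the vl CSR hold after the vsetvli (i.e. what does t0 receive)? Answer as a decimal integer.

vl = 7

lanes per group: 256·1/4/8 = 8
vl = min(AVL, VLMAX) = min(7, 8) = 7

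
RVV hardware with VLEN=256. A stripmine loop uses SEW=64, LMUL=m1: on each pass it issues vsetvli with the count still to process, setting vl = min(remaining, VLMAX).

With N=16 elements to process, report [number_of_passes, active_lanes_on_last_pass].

VLMAX = VLEN×LMUL/SEW = 256×1/64 = 4
16 elements at 4/iter → 4 passes, remainder 4 on the last

[iterations, last_vl] = [4, 4]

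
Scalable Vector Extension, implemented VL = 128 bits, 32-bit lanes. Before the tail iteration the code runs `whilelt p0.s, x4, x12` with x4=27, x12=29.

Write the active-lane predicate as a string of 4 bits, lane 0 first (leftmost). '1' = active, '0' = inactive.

register lanes = 128/32 = 4
active while 27+j < 29, i.e. j ∈ [0,2) capped at 4 ⇒ 2
bits (lane 0 leftmost): 1100

predicate = 1100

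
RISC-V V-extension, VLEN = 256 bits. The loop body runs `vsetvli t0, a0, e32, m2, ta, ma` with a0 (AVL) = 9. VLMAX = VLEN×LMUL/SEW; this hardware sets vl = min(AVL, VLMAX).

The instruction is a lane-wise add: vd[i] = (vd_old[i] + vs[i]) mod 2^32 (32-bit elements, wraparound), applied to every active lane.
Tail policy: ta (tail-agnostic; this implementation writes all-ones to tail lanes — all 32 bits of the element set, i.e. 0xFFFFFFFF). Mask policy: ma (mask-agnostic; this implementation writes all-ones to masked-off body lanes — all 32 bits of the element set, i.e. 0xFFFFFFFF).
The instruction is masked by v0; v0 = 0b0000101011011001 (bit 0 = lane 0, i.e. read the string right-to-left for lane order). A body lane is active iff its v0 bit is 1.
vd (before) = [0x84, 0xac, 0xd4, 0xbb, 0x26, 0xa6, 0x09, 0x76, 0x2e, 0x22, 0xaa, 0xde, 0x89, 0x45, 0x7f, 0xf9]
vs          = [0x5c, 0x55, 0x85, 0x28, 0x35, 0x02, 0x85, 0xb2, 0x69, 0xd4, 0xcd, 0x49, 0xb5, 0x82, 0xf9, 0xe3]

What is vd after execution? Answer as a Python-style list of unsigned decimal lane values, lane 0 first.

lanes per group: 256·2/32 = 16
AVL=9 ≤ VLMAX=16, so vl = 9
vd[0] add(0x84,0x5c) -> 0xe0
vd[1] mask-off/ones -> 0xffffffff
vd[2] mask-off/ones -> 0xffffffff
vd[3] add(0xbb,0x28) -> 0xe3
vd[4] add(0x26,0x35) -> 0x5b
vd[5] mask-off/ones -> 0xffffffff
vd[6] add(0x09,0x85) -> 0x8e
vd[7] add(0x76,0xb2) -> 0x128
vd[8] mask-off/ones -> 0xffffffff
vd[9] tail/ones -> 0xffffffff
vd[10] tail/ones -> 0xffffffff
vd[11] tail/ones -> 0xffffffff
vd[12] tail/ones -> 0xffffffff
vd[13] tail/ones -> 0xffffffff
vd[14] tail/ones -> 0xffffffff
vd[15] tail/ones -> 0xffffffff

vd = [224, 4294967295, 4294967295, 227, 91, 4294967295, 142, 296, 4294967295, 4294967295, 4294967295, 4294967295, 4294967295, 4294967295, 4294967295, 4294967295]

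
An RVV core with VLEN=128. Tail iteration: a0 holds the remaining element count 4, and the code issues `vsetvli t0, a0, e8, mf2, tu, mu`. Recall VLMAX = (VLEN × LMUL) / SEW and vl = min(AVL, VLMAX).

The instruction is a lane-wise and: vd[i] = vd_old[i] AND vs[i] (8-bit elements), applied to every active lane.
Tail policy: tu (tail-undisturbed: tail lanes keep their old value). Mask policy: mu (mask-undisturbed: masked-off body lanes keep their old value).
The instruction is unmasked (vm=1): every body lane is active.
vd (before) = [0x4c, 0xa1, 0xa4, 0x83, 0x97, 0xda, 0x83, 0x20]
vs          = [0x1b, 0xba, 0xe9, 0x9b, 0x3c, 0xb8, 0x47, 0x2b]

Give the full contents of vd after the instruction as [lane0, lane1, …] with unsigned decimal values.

VLMAX = VLEN×LMUL/SEW = 128×1/2/8 = 8
vl ← min(4, 8) = 4
  i=0: and(0x4c,0x1b) → 8
  i=1: and(0xa1,0xba) → 160
  i=2: and(0xa4,0xe9) → 160
  i=3: and(0x83,0x9b) → 131
  i=4: tail/keep → 151
  i=5: tail/keep → 218
  i=6: tail/keep → 131
  i=7: tail/keep → 32

vd = [8, 160, 160, 131, 151, 218, 131, 32]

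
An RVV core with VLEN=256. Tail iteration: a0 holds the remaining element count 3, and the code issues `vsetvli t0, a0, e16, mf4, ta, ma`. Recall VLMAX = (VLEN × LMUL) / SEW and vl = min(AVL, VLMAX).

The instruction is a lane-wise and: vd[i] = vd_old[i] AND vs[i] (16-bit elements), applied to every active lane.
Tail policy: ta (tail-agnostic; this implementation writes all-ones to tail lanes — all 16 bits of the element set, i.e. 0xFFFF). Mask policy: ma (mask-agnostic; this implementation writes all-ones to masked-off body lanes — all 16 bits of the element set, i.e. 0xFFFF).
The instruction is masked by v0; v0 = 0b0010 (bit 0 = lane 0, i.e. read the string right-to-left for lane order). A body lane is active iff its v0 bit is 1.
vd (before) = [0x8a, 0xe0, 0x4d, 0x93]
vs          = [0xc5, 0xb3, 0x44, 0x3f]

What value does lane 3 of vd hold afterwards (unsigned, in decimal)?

vd[3] = 65535

VLMAX = VLEN×LMUL/SEW = 256×1/4/16 = 4
AVL=3 ≤ VLMAX=4, so vl = 3
  i=0: mask-off/ones → 65535
  i=1: and(0xe0,0xb3) → 160
  i=2: mask-off/ones → 65535
  i=3: tail/ones → 65535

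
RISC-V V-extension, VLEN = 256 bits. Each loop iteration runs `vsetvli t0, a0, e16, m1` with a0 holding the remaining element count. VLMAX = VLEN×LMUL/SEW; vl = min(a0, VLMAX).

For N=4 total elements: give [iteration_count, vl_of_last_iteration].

[iterations, last_vl] = [1, 4]

VLMAX = (256 × 1) / 16 = 16 lanes
iterations = ceil(4/16) = 1; final-pass vl = 4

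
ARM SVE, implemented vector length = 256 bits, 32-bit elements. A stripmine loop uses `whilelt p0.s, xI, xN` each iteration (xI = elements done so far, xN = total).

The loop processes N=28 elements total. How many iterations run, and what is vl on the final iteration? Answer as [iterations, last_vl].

[iterations, last_vl] = [4, 4]

lane count: 256 div 32 = 8
N=28: ⌈28/8⌉ = 4 iters; last vl = 28 − 3×8 = 4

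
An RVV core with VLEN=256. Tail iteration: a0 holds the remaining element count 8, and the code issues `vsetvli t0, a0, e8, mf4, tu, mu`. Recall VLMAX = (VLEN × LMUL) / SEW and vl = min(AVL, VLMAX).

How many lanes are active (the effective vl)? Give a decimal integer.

vl = 8

VLMAX = VLEN×LMUL/SEW = 256×1/4/8 = 8
vl ← min(8, 8) = 8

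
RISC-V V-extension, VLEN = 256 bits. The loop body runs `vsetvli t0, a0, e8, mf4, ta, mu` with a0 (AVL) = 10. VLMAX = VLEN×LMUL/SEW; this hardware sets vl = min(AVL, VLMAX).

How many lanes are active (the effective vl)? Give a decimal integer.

VLMAX = (256 × 1/4) / 8 = 8 lanes
AVL=10 > VLMAX=8, so vl = 8

vl = 8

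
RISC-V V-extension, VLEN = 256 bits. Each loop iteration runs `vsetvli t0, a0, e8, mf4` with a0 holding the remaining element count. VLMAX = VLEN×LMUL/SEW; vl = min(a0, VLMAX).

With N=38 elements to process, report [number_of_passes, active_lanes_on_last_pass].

[iterations, last_vl] = [5, 6]

lanes per group: 256·1/4/8 = 8
38 elements at 8/iter → 5 passes, remainder 6 on the last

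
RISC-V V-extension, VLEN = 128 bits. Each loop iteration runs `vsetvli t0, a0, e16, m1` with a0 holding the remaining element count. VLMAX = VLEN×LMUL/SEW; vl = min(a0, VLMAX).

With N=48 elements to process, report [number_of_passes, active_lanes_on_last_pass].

VLMAX = (128 × 1) / 16 = 8 lanes
48 elements at 8/iter → 6 passes, remainder 8 on the last

[iterations, last_vl] = [6, 8]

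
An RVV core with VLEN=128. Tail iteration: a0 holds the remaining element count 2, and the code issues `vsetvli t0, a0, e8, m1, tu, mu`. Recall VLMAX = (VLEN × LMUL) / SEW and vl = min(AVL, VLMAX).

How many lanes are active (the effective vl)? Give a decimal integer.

vl = 2

VLMAX = (128 × 1) / 8 = 16 lanes
vl ← min(2, 16) = 2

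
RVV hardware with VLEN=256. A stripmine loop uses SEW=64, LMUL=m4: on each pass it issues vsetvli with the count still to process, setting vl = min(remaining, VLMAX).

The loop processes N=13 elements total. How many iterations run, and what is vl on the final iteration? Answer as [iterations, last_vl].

VLMAX = (256 × 4) / 64 = 16 lanes
N=13: ⌈13/16⌉ = 1 iters; last vl = 13 − 0×16 = 13

[iterations, last_vl] = [1, 13]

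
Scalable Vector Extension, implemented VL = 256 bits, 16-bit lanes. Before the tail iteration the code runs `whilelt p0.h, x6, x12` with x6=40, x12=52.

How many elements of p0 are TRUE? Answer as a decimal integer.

vl = 12

lane count: 256 div 16 = 16
whilelt: lane j active iff 40+j < 52 → j < 12 → 12 active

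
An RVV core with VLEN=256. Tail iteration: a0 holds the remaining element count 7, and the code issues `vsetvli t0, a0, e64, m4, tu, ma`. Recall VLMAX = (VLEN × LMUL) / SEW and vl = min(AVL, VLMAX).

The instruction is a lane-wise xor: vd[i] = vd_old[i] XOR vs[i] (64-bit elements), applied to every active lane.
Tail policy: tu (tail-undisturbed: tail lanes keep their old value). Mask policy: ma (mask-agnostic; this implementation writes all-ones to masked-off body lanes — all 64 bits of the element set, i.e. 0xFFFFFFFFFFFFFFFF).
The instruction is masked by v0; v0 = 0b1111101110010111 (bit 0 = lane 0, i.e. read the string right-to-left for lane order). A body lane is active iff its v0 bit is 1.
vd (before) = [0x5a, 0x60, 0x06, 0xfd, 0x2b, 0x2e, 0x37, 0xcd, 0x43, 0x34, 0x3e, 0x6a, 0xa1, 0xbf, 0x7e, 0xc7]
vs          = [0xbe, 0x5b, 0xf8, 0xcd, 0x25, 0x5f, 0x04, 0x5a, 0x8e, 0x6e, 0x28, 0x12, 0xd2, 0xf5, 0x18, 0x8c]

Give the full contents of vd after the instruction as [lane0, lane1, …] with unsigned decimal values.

VLMAX = (256 × 4) / 64 = 16 lanes
vl ← min(7, 16) = 7
vd[0] xor(0x5a,0xbe) -> 0xe4
vd[1] xor(0x60,0x5b) -> 0x3b
vd[2] xor(0x06,0xf8) -> 0xfe
vd[3] mask-off/ones -> 0xffffffffffffffff
vd[4] xor(0x2b,0x25) -> 0x0e
vd[5] mask-off/ones -> 0xffffffffffffffff
vd[6] mask-off/ones -> 0xffffffffffffffff
vd[7] tail/keep -> 0xcd
vd[8] tail/keep -> 0x43
vd[9] tail/keep -> 0x34
vd[10] tail/keep -> 0x3e
vd[11] tail/keep -> 0x6a
vd[12] tail/keep -> 0xa1
vd[13] tail/keep -> 0xbf
vd[14] tail/keep -> 0x7e
vd[15] tail/keep -> 0xc7

vd = [228, 59, 254, 18446744073709551615, 14, 18446744073709551615, 18446744073709551615, 205, 67, 52, 62, 106, 161, 191, 126, 199]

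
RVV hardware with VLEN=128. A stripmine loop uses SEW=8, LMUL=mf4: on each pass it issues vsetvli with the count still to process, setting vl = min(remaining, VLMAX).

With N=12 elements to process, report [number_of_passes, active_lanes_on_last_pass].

[iterations, last_vl] = [3, 4]

VLMAX = (128 × 1/4) / 8 = 4 lanes
12 elements at 4/iter → 3 passes, remainder 4 on the last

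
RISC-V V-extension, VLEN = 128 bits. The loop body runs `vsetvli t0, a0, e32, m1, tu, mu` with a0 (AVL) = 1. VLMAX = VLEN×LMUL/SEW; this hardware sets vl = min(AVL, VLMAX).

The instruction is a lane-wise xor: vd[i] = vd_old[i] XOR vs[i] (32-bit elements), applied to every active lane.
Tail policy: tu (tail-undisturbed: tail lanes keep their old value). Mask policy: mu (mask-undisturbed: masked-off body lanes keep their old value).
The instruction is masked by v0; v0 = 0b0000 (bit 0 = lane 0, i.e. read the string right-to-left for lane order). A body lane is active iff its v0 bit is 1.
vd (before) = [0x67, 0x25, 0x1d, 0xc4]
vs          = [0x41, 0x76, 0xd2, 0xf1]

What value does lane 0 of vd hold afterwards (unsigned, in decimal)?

VLMAX = (128 × 1) / 32 = 4 lanes
vl = min(AVL, VLMAX) = min(1, 4) = 1
lane  0: mask-off/keep ⇒ 0x67
lane  1: tail/keep ⇒ 0x25
lane  2: tail/keep ⇒ 0x1d
lane  3: tail/keep ⇒ 0xc4

vd[0] = 103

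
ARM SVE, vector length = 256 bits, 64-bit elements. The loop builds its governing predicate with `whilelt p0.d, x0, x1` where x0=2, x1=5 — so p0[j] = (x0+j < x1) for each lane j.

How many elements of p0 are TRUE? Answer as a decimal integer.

register lanes = 256/64 = 4
active while 2+j < 5, i.e. j ∈ [0,3) capped at 4 ⇒ 3

vl = 3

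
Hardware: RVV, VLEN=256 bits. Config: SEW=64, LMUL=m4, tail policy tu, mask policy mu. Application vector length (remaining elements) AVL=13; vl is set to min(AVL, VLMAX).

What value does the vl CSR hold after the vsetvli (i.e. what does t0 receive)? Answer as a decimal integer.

vl = 13

lanes per group: 256·4/64 = 16
vl = min(AVL, VLMAX) = min(13, 16) = 13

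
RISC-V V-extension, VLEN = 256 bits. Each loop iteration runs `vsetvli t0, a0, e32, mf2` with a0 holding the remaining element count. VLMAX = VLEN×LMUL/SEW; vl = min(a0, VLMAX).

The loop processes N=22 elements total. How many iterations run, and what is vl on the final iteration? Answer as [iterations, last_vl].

[iterations, last_vl] = [6, 2]

VLMAX = (256 × 1/2) / 32 = 4 lanes
22 elements at 4/iter → 6 passes, remainder 2 on the last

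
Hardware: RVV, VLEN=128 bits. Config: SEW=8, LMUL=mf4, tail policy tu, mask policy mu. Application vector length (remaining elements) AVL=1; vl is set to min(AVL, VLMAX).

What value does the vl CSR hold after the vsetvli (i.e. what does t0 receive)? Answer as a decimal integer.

VLMAX = (128 × 1/4) / 8 = 4 lanes
vl ← min(1, 4) = 1

vl = 1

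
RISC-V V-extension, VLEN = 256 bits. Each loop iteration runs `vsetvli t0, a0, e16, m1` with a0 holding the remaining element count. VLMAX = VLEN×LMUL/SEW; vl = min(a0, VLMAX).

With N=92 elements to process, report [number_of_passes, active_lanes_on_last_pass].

VLMAX = (256 × 1) / 16 = 16 lanes
N=92: ⌈92/16⌉ = 6 iters; last vl = 92 − 5×16 = 12

[iterations, last_vl] = [6, 12]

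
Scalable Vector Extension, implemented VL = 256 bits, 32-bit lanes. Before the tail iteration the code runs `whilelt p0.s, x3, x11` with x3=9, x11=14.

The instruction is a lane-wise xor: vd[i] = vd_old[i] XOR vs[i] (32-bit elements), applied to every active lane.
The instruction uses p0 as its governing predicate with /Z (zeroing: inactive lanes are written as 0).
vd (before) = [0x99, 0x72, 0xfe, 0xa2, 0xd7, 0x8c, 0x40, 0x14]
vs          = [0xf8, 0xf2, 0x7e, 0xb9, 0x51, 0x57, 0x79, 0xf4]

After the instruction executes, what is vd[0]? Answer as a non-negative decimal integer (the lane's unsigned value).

vd[0] = 97

register lanes = 256/32 = 8
active while 9+j < 14, i.e. j ∈ [0,5) capped at 8 ⇒ 5
lane  0: xor(0x99,0xf8) ⇒ 0x61
lane  1: xor(0x72,0xf2) ⇒ 0x80
lane  2: xor(0xfe,0x7e) ⇒ 0x80
lane  3: xor(0xa2,0xb9) ⇒ 0x1b
lane  4: xor(0xd7,0x51) ⇒ 0x86
lane  5: tail/zero ⇒ 0x00
lane  6: tail/zero ⇒ 0x00
lane  7: tail/zero ⇒ 0x00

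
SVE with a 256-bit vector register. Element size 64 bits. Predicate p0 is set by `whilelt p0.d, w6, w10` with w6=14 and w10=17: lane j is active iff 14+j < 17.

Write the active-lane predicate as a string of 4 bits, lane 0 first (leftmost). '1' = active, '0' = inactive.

lane count: 256 div 64 = 4
whilelt: lane j active iff 14+j < 17 → j < 3 → 3 active
bits (lane 0 leftmost): 1110

predicate = 1110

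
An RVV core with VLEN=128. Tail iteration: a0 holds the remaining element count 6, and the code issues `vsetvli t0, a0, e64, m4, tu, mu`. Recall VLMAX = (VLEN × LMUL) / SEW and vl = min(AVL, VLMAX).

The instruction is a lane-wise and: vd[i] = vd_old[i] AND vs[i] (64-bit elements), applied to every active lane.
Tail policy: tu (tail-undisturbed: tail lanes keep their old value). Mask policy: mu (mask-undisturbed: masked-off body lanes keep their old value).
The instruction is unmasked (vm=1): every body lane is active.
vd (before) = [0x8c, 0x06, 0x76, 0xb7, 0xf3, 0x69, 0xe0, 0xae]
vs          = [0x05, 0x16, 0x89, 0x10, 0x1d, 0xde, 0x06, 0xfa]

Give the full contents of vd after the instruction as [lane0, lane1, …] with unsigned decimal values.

VLMAX = (128 × 4) / 64 = 8 lanes
vl = min(AVL, VLMAX) = min(6, 8) = 6
  i=0: and(0x8c,0x05) → 4
  i=1: and(0x06,0x16) → 6
  i=2: and(0x76,0x89) → 0
  i=3: and(0xb7,0x10) → 16
  i=4: and(0xf3,0x1d) → 17
  i=5: and(0x69,0xde) → 72
  i=6: tail/keep → 224
  i=7: tail/keep → 174

vd = [4, 6, 0, 16, 17, 72, 224, 174]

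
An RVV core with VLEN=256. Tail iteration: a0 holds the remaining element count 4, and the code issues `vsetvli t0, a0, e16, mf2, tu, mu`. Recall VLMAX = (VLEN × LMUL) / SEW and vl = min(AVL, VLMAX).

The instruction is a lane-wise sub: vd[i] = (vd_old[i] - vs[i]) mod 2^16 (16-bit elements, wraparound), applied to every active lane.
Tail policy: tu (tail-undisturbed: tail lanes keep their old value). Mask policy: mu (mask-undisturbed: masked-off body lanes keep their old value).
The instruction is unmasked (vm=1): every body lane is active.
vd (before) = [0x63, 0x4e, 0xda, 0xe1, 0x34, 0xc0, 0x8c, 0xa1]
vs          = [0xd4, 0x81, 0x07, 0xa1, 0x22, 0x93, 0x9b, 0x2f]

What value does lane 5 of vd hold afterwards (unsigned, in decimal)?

lanes per group: 256·1/2/16 = 8
vl ← min(4, 8) = 4
vd[0] sub(0x63,0xd4) -> 0xff8f
vd[1] sub(0x4e,0x81) -> 0xffcd
vd[2] sub(0xda,0x07) -> 0xd3
vd[3] sub(0xe1,0xa1) -> 0x40
vd[4] tail/keep -> 0x34
vd[5] tail/keep -> 0xc0
vd[6] tail/keep -> 0x8c
vd[7] tail/keep -> 0xa1

vd[5] = 192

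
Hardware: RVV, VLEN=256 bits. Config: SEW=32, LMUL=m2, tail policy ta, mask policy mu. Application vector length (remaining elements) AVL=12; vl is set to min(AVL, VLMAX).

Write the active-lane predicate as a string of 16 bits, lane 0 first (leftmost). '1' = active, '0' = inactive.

VLMAX = (256 × 2) / 32 = 16 lanes
vl = min(AVL, VLMAX) = min(12, 16) = 12
bits (lane 0 leftmost): 1111111111110000

predicate = 1111111111110000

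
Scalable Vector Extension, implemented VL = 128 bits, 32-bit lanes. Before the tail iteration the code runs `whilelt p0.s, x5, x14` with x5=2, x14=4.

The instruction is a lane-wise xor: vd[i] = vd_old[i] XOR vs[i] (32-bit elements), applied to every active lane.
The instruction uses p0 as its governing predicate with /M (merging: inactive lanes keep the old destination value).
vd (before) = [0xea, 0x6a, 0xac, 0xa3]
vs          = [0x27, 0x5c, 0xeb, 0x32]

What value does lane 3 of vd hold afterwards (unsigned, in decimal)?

lane count: 128 div 32 = 4
active while 2+j < 4, i.e. j ∈ [0,2) capped at 4 ⇒ 2
[0] xor(0xea,0x27) = 0xcd
[1] xor(0x6a,0x5c) = 0x36
[2] tail/keep = 0xac
[3] tail/keep = 0xa3

vd[3] = 163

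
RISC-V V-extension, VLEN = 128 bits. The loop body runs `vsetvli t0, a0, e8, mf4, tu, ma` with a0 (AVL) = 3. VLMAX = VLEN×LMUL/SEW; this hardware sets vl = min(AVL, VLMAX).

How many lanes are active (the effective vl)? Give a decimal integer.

vl = 3

VLMAX = (128 × 1/4) / 8 = 4 lanes
AVL=3 ≤ VLMAX=4, so vl = 3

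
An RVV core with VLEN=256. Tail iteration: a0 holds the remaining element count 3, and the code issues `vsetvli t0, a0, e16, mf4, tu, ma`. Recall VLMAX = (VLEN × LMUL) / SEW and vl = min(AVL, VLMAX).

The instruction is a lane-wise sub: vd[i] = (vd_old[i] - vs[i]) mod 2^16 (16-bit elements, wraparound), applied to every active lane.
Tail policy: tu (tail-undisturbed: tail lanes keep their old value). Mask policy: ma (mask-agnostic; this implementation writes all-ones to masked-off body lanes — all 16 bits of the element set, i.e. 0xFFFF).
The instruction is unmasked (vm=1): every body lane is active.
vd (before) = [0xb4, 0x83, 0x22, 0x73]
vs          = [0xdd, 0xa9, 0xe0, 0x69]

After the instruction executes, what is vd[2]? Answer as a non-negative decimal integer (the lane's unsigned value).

VLMAX = VLEN×LMUL/SEW = 256×1/4/16 = 4
AVL=3 ≤ VLMAX=4, so vl = 3
  i=0: sub(0xb4,0xdd) → 65495
  i=1: sub(0x83,0xa9) → 65498
  i=2: sub(0x22,0xe0) → 65346
  i=3: tail/keep → 115

vd[2] = 65346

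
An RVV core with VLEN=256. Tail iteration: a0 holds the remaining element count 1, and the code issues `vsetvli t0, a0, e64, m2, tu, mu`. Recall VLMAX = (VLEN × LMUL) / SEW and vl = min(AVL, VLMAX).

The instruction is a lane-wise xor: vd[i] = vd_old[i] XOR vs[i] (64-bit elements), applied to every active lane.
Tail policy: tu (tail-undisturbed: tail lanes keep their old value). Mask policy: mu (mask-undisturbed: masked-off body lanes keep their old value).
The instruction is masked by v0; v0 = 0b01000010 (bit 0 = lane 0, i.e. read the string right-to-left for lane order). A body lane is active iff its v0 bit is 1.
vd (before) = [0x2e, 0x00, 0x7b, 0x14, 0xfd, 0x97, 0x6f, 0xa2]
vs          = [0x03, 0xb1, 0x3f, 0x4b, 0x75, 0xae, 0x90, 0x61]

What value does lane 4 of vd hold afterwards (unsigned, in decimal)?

vd[4] = 253

VLMAX = VLEN×LMUL/SEW = 256×2/64 = 8
vl ← min(1, 8) = 1
[0] mask-off/keep = 0x2e
[1] tail/keep = 0x00
[2] tail/keep = 0x7b
[3] tail/keep = 0x14
[4] tail/keep = 0xfd
[5] tail/keep = 0x97
[6] tail/keep = 0x6f
[7] tail/keep = 0xa2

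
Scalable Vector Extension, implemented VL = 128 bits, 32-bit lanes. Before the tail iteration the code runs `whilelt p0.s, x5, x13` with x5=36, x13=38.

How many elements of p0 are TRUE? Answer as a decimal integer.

vl = 2

register lanes = 128/32 = 4
active while 36+j < 38, i.e. j ∈ [0,2) capped at 4 ⇒ 2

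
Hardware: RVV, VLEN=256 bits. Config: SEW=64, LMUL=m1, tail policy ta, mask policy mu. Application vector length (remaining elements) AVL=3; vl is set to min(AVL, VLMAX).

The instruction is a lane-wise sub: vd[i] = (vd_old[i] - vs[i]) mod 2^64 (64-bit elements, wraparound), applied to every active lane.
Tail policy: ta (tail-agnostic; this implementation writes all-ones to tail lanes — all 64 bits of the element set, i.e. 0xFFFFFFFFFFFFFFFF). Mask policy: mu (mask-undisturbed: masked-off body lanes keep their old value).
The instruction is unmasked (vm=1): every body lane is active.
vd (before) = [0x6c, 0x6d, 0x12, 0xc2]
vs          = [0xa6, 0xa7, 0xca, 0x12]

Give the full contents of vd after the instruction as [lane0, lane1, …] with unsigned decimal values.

VLMAX = VLEN×LMUL/SEW = 256×1/64 = 4
vl ← min(3, 4) = 3
vd[0] sub(0x6c,0xa6) -> 0xffffffffffffffc6
vd[1] sub(0x6d,0xa7) -> 0xffffffffffffffc6
vd[2] sub(0x12,0xca) -> 0xffffffffffffff48
vd[3] tail/ones -> 0xffffffffffffffff

vd = [18446744073709551558, 18446744073709551558, 18446744073709551432, 18446744073709551615]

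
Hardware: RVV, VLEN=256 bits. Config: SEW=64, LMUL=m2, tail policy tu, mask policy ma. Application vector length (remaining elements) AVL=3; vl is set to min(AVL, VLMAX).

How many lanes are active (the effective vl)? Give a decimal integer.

vl = 3

VLMAX = (256 × 2) / 64 = 8 lanes
AVL=3 ≤ VLMAX=8, so vl = 3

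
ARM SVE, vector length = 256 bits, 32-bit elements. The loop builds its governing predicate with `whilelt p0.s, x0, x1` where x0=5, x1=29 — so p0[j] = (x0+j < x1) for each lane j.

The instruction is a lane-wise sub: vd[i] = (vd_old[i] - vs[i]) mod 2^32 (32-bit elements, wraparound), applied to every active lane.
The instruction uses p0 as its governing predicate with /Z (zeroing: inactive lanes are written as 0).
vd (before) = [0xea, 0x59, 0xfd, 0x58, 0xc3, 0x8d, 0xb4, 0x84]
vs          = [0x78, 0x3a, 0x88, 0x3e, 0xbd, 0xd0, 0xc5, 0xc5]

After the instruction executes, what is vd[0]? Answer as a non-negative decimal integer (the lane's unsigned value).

vd[0] = 114

256-bit reg / 32-bit elem → 8 lanes
active while 5+j < 29, i.e. j ∈ [0,24) capped at 8 ⇒ 8
[0] sub(0xea,0x78) = 0x72
[1] sub(0x59,0x3a) = 0x1f
[2] sub(0xfd,0x88) = 0x75
[3] sub(0x58,0x3e) = 0x1a
[4] sub(0xc3,0xbd) = 0x06
[5] sub(0x8d,0xd0) = 0xffffffbd
[6] sub(0xb4,0xc5) = 0xffffffef
[7] sub(0x84,0xc5) = 0xffffffbf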